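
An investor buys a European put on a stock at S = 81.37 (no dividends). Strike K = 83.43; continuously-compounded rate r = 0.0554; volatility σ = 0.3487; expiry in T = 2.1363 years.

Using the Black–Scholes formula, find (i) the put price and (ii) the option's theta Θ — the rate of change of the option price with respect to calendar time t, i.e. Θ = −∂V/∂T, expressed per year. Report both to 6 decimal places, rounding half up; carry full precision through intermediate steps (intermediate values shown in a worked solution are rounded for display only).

price = 12.267617
Θ = -1.347731

σ√T = 0.3487·√2.1363 = 0.509663
d₁ = (ln(S/K) + (r+σ²/2)T) / (σ√T) = (ln(81.37/83.43) + (0.0554+0.3487²/2)·2.1363) / 0.509663 = (-0.025001 + 0.248229) / 0.509663 = 0.437991
d₂ = d₁ − σ√T = 0.437991 − 0.509663 = -0.071672
e^{−rT} = e^{−0.0554·2.1363} = 0.888384
N(−d₁) = 0.330696,  N(−d₂) = 0.528568
Put price V = K·e^{−rT}·N(−d₂) − S·N(−d₁) = 39.176378 − 26.908761 = 12.267617
φ(d₁) = (1/√(2π))·e^{−d₁²/2} = 0.362454
Θ = −S·φ(d₁)·σ/(2√T) + r·K·e^{−rT}·N(−d₂) = −3.518103 + 2.170371 = -1.347731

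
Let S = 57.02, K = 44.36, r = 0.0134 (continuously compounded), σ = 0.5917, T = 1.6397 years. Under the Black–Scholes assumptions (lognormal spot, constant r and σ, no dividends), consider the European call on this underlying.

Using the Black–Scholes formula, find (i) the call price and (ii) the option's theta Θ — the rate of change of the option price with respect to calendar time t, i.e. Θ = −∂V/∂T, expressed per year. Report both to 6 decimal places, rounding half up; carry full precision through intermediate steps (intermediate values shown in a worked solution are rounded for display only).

σ√T = 0.5917·√1.6397 = 0.757676
d₁ = (ln(S/K) + (r+σ²/2)T) / (σ√T) = (ln(57.02/44.36) + (0.0134+0.5917²/2)·1.6397) / 0.757676 = (0.251064 + 0.309009) / 0.757676 = 0.739198
d₂ = d₁ − σ√T = 0.739198 − 0.757676 = -0.018479
e^{−rT} = e^{−0.0134·1.6397} = 0.978268
N(d₁) = 0.770107,  N(d₂) = 0.492628
Call price V = S·N(d₁) − K·e^{−rT}·N(d₂) = 43.911474 − 21.378083 = 22.533392
φ(d₁) = (1/√(2π))·e^{−d₁²/2} = 0.303569
Θ = −S·φ(d₁)·σ/(2√T) − r·K·e^{−rT}·N(d₂) = −3.999213 − 0.286466 = -4.285679

price = 22.533392
Θ = -4.285679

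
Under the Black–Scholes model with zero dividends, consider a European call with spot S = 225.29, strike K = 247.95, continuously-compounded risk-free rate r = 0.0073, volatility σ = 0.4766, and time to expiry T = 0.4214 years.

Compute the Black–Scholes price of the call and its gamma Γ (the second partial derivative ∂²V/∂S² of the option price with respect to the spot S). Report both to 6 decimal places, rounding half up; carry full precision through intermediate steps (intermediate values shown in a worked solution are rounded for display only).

σ√T = 0.4766·√0.4214 = 0.309386
d₁ = (ln(S/K) + (r+σ²/2)T) / (σ√T) = (ln(225.29/247.95) + (0.0073+0.4766²/2)·0.4214) / 0.309386 = (-0.095839 + 0.050936) / 0.309386 = -0.145134
d₂ = d₁ − σ√T = -0.145134 − 0.309386 = -0.454520
e^{−rT} = e^{−0.0073·0.4214} = 0.996929
N(d₁) = 0.442303,  N(d₂) = 0.324727
Call price V = S·N(d₁) − K·e^{−rT}·N(d₂) = 99.646354 − 80.268804 = 19.377550
φ(d₁) = (1/√(2π))·e^{−d₁²/2} = 0.394763
Γ = φ(d₁) / (S·σ·√T) = 0.005664

price = 19.377550
Γ = 0.005664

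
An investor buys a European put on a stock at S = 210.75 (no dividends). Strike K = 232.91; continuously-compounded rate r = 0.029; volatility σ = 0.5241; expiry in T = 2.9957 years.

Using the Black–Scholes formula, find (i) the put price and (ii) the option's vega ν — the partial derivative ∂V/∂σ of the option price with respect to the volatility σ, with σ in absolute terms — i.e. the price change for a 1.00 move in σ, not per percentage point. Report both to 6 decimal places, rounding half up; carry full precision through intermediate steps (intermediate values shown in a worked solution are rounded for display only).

price = 75.615048
ν = 132.146761

σ√T = 0.5241·√2.9957 = 0.907117
d₁ = (ln(S/K) + (r+σ²/2)T) / (σ√T) = (ln(210.75/232.91) + (0.029+0.5241²/2)·2.9957) / 0.907117 = (-0.099980 + 0.498306) / 0.907117 = 0.439113
d₂ = d₁ − σ√T = 0.439113 − 0.907117 = -0.468005
e^{−rT} = e^{−0.029·2.9957} = 0.916791
N(−d₁) = 0.330290,  N(−d₂) = 0.680109
Put price V = K·e^{−rT}·N(−d₂) − S·N(−d₁) = 145.223667 − 69.608619 = 75.615048
φ(d₁) = (1/√(2π))·e^{−d₁²/2} = 0.362276
ν = S·φ(d₁)·√T = 132.146761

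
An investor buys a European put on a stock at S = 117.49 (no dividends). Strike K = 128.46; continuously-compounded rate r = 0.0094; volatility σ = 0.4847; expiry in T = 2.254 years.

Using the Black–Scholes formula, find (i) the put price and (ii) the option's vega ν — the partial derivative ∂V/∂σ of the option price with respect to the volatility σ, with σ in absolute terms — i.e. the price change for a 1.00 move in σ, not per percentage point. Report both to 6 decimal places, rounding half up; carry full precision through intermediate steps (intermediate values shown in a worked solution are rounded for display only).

σ√T = 0.4847·√2.254 = 0.727696
d₁ = (ln(S/K) + (r+σ²/2)T) / (σ√T) = (ln(117.49/128.46) + (0.0094+0.4847²/2)·2.254) / 0.727696 = (-0.089264 + 0.285958) / 0.727696 = 0.270297
d₂ = d₁ − σ√T = 0.270297 − 0.727696 = -0.457399
e^{−rT} = e^{−0.0094·2.254} = 0.979035
N(−d₁) = 0.393466,  N(−d₂) = 0.676308
Put price V = K·e^{−rT}·N(−d₂) − S·N(−d₁) = 85.057127 − 46.228311 = 38.828816
φ(d₁) = (1/√(2π))·e^{−d₁²/2} = 0.384632
ν = S·φ(d₁)·√T = 67.845814

price = 38.828816
ν = 67.845814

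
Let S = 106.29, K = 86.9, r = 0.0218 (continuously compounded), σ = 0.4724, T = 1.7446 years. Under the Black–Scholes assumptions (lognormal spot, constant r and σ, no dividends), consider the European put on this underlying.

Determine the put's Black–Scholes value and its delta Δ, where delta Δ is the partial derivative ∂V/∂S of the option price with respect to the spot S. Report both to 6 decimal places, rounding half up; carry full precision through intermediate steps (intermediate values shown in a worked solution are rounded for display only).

σ√T = 0.4724·√1.7446 = 0.623962
d₁ = (ln(S/K) + (r+σ²/2)T) / (σ√T) = (ln(106.29/86.9) + (0.0218+0.4724²/2)·1.7446) / 0.623962 = (0.201413 + 0.232696) / 0.623962 = 0.695731
d₂ = d₁ − σ√T = 0.695731 − 0.623962 = 0.071770
e^{−rT} = e^{−0.0218·1.7446} = 0.962682
N(−d₁) = 0.243299,  N(−d₂) = 0.471393
Put price V = K·e^{−rT}·N(−d₂) − S·N(−d₁) = 39.435320 − 25.860210 = 13.575110
Δ = −N(−d₁) = -0.243299

price = 13.575110
Δ = -0.243299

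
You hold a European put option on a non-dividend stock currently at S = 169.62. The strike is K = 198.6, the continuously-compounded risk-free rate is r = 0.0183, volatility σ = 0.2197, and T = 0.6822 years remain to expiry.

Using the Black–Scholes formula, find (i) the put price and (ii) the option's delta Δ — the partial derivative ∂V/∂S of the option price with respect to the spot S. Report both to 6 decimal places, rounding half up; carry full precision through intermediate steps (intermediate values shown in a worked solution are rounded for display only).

σ√T = 0.2197·√0.6822 = 0.181462
d₁ = (ln(S/K) + (r+σ²/2)T) / (σ√T) = (ln(169.62/198.6) + (0.0183+0.2197²/2)·0.6822) / 0.181462 = (-0.157732 + 0.028949) / 0.181462 = -0.709700
d₂ = d₁ − σ√T = -0.709700 − 0.181462 = -0.891162
e^{−rT} = e^{−0.0183·0.6822} = 0.987593
N(−d₁) = 0.761055,  N(−d₂) = 0.813579
Put price V = K·e^{−rT}·N(−d₂) − S·N(−d₁) = 159.572128 − 129.090121 = 30.482008
Δ = −N(−d₁) = -0.761055

price = 30.482008
Δ = -0.761055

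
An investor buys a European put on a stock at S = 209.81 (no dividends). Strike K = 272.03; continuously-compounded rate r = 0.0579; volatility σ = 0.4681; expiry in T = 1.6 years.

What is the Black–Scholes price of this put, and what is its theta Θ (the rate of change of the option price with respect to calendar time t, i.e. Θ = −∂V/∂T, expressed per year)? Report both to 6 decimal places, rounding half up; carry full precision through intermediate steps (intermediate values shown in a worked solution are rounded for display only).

price = 74.402958
Θ = -5.171515

σ√T = 0.4681·√1.6 = 0.592105
d₁ = (ln(S/K) + (r+σ²/2)T) / (σ√T) = (ln(209.81/272.03) + (0.0579+0.4681²/2)·1.6) / 0.592105 = (-0.259710 + 0.267934) / 0.592105 = 0.013890
d₂ = d₁ − σ√T = 0.013890 − 0.592105 = -0.578215
e^{−rT} = e^{−0.0579·1.6} = 0.911522
N(−d₁) = 0.494459,  N(−d₂) = 0.718441
Put price V = K·e^{−rT}·N(−d₂) − S·N(−d₁) = 178.145408 − 103.742450 = 74.402958
φ(d₁) = (1/√(2π))·e^{−d₁²/2} = 0.398904
Θ = −S·φ(d₁)·σ/(2√T) + r·K·e^{−rT}·N(−d₂) = −15.486134 + 10.314619 = -5.171515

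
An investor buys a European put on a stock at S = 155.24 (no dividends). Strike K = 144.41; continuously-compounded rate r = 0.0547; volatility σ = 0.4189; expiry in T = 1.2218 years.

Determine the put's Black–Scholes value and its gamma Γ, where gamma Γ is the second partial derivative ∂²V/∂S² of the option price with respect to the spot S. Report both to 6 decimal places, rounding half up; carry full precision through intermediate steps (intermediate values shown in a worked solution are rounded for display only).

σ√T = 0.4189·√1.2218 = 0.463031
d₁ = (ln(S/K) + (r+σ²/2)T) / (σ√T) = (ln(155.24/144.41) + (0.0547+0.4189²/2)·1.2218) / 0.463031 = (0.072316 + 0.174031) / 0.463031 = 0.532032
d₂ = d₁ − σ√T = 0.532032 − 0.463031 = 0.069000
e^{−rT} = e^{−0.0547·1.2218} = 0.935352
N(−d₁) = 0.297352,  N(−d₂) = 0.472495
Put price V = K·e^{−rT}·N(−d₂) − S·N(−d₁) = 63.821832 − 46.160934 = 17.660898
φ(d₁) = (1/√(2π))·e^{−d₁²/2} = 0.346294
Γ = φ(d₁) / (S·σ·√T) = 0.004818

price = 17.660898
Γ = 0.004818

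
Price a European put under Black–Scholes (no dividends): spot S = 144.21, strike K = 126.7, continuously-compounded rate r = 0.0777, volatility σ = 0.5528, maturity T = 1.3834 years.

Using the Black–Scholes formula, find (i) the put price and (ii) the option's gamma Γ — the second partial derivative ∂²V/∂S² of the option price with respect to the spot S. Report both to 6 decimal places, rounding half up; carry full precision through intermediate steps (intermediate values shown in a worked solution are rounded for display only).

price = 19.741687
Γ = 0.003355

σ√T = 0.5528·√1.3834 = 0.650192
d₁ = (ln(S/K) + (r+σ²/2)T) / (σ√T) = (ln(144.21/126.7) + (0.0777+0.5528²/2)·1.3834) / 0.650192 = (0.129448 + 0.318865) / 0.650192 = 0.689509
d₂ = d₁ − σ√T = 0.689509 − 0.650192 = 0.039317
e^{−rT} = e^{−0.0777·1.3834} = 0.898085
N(−d₁) = 0.245251,  N(−d₂) = 0.484319
Put price V = K·e^{−rT}·N(−d₂) − S·N(−d₁) = 55.109391 − 35.367704 = 19.741687
φ(d₁) = (1/√(2π))·e^{−d₁²/2} = 0.314538
Γ = φ(d₁) / (S·σ·√T) = 0.003355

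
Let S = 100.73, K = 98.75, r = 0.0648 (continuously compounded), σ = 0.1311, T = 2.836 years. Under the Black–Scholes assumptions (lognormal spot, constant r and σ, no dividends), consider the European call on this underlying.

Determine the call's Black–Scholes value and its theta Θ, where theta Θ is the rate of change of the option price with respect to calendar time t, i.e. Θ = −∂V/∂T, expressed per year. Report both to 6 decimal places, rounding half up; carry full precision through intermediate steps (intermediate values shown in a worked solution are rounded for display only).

σ√T = 0.1311·√2.836 = 0.220778
d₁ = (ln(S/K) + (r+σ²/2)T) / (σ√T) = (ln(100.73/98.75) + (0.0648+0.1311²/2)·2.836) / 0.220778 = (0.019852 + 0.208144) / 0.220778 = 1.032696
d₂ = d₁ − σ√T = 1.032696 − 0.220778 = 0.811918
e^{−rT} = e^{−0.0648·2.836} = 0.832125
N(d₁) = 0.849127,  N(d₂) = 0.791581
Call price V = S·N(d₁) − K·e^{−rT}·N(d₂) = 85.532550 − 65.046022 = 20.486528
φ(d₁) = (1/√(2π))·e^{−d₁²/2} = 0.234062
Θ = −S·φ(d₁)·σ/(2√T) − r·K·e^{−rT}·N(d₂) = −0.917718 − 4.214982 = -5.132701

price = 20.486528
Θ = -5.132701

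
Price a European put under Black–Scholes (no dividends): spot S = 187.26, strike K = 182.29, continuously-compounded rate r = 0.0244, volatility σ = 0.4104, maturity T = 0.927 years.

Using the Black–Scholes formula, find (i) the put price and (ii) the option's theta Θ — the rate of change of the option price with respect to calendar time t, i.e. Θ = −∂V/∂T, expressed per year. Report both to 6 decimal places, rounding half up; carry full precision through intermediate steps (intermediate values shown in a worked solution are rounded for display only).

price = 24.317705
Θ = -12.813677

σ√T = 0.4104·√0.927 = 0.395137
d₁ = (ln(S/K) + (r+σ²/2)T) / (σ√T) = (ln(187.26/182.29) + (0.0244+0.4104²/2)·0.927) / 0.395137 = (0.026899 + 0.100685) / 0.395137 = 0.322887
d₂ = d₁ − σ√T = 0.322887 − 0.395137 = -0.072250
e^{−rT} = e^{−0.0244·0.927} = 0.977635
N(−d₁) = 0.373390,  N(−d₂) = 0.528798
Put price V = K·e^{−rT}·N(−d₂) − S·N(−d₁) = 94.238794 − 69.921090 = 24.317705
φ(d₁) = (1/√(2π))·e^{−d₁²/2} = 0.378679
Θ = −S·φ(d₁)·σ/(2√T) + r·K·e^{−rT}·N(−d₂) = −15.113104 + 2.299427 = -12.813677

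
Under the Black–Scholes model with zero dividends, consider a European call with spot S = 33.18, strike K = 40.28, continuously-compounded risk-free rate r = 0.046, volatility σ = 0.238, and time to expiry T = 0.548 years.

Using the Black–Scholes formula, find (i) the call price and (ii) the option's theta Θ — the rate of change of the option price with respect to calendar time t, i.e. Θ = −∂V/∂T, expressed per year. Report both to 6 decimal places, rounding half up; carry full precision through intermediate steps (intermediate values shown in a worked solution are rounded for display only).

σ√T = 0.238·√0.548 = 0.176184
d₁ = (ln(S/K) + (r+σ²/2)T) / (σ√T) = (ln(33.18/40.28) + (0.046+0.238²/2)·0.548) / 0.176184 = (-0.193908 + 0.040728) / 0.176184 = -0.869427
d₂ = d₁ − σ√T = -0.869427 − 0.176184 = -1.045611
e^{−rT} = e^{−0.046·0.548} = 0.975107
N(d₁) = 0.192307,  N(d₂) = 0.147870
Call price V = S·N(d₁) − K·e^{−rT}·N(d₂) = 6.380744 − 5.807950 = 0.572793
φ(d₁) = (1/√(2π))·e^{−d₁²/2} = 0.273381
Θ = −S·φ(d₁)·σ/(2√T) − r·K·e^{−rT}·N(d₂) = −1.458146 − 0.267166 = -1.725312

price = 0.572793
Θ = -1.725312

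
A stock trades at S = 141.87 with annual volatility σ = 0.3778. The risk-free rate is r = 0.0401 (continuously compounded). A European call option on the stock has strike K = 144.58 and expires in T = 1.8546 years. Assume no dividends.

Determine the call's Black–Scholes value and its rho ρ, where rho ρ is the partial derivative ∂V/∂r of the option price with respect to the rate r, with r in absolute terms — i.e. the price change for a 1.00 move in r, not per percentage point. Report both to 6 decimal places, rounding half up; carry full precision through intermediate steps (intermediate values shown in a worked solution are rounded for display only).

price = 32.010080
ρ = 109.670988

σ√T = 0.3778·√1.8546 = 0.514502
d₁ = (ln(S/K) + (r+σ²/2)T) / (σ√T) = (ln(141.87/144.58) + (0.0401+0.3778²/2)·1.8546) / 0.514502 = (-0.018922 + 0.206726) / 0.514502 = 0.365020
d₂ = d₁ − σ√T = 0.365020 − 0.514502 = -0.149482
e^{−rT} = e^{−0.0401·1.8546} = 0.928329
N(d₁) = 0.642452,  N(d₂) = 0.440587
Call price V = S·N(d₁) − K·e^{−rT}·N(d₂) = 91.144658 − 59.134578 = 32.010080
ρ = K·T·e^{−rT}·N(d₂) = 109.670988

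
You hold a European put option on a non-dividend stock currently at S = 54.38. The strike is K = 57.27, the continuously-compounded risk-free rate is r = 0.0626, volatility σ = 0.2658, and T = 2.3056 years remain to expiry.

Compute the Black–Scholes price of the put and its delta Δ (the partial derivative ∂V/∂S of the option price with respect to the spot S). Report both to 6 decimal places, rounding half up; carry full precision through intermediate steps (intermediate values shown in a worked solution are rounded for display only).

σ√T = 0.2658·√2.3056 = 0.403596
d₁ = (ln(S/K) + (r+σ²/2)T) / (σ√T) = (ln(54.38/57.27) + (0.0626+0.2658²/2)·2.3056) / 0.403596 = (-0.051780 + 0.225775) / 0.403596 = 0.431112
d₂ = d₁ − σ√T = 0.431112 − 0.403596 = 0.027516
e^{−rT} = e^{−0.0626·2.3056} = 0.865602
N(−d₁) = 0.333194,  N(−d₂) = 0.489024
Put price V = K·e^{−rT}·N(−d₂) − S·N(−d₁) = 24.242401 − 18.119068 = 6.123333
Δ = −N(−d₁) = -0.333194

price = 6.123333
Δ = -0.333194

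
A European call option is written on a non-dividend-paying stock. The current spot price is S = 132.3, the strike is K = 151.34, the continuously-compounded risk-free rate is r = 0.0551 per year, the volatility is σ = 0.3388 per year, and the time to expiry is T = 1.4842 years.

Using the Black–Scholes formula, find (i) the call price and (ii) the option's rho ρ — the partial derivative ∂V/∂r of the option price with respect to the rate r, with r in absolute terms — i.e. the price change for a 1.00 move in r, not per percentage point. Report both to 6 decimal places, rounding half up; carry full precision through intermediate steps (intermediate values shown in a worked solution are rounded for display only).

price = 18.816514
ρ = 76.415068

σ√T = 0.3388·√1.4842 = 0.412752
d₁ = (ln(S/K) + (r+σ²/2)T) / (σ√T) = (ln(132.3/151.34) + (0.0551+0.3388²/2)·1.4842) / 0.412752 = (-0.134457 + 0.166962) / 0.412752 = 0.078751
d₂ = d₁ − σ√T = 0.078751 − 0.412752 = -0.334001
e^{−rT} = e^{−0.0551·1.4842} = 0.921475
N(d₁) = 0.531385,  N(d₂) = 0.369189
Call price V = S·N(d₁) − K·e^{−rT}·N(d₂) = 70.302208 − 51.485694 = 18.816514
ρ = K·T·e^{−rT}·N(d₂) = 76.415068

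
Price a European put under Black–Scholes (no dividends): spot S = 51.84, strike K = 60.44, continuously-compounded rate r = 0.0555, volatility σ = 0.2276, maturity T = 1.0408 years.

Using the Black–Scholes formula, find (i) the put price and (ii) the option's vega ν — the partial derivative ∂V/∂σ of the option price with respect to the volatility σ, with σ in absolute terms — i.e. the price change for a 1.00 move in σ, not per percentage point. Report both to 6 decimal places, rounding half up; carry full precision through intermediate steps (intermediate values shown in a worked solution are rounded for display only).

price = 8.055174
ν = 20.193552

σ√T = 0.2276·√1.0408 = 0.232197
d₁ = (ln(S/K) + (r+σ²/2)T) / (σ√T) = (ln(51.84/60.44) + (0.0555+0.2276²/2)·1.0408) / 0.232197 = (-0.153489 + 0.084722) / 0.232197 = -0.296159
d₂ = d₁ − σ√T = -0.296159 − 0.232197 = -0.528355
e^{−rT} = e^{−0.0555·1.0408} = 0.943872
N(−d₁) = 0.616446,  N(−d₂) = 0.701374
Put price V = K·e^{−rT}·N(−d₂) − S·N(−d₁) = 40.011711 − 31.956538 = 8.055174
φ(d₁) = (1/√(2π))·e^{−d₁²/2} = 0.381825
ν = S·φ(d₁)·√T = 20.193552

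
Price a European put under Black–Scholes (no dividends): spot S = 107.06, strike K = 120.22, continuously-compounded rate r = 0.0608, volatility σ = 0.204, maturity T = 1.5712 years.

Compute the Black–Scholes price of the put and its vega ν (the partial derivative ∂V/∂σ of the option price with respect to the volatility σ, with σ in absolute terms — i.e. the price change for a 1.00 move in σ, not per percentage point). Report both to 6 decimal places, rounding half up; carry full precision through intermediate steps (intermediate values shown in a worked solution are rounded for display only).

price = 12.142432
ν = 53.475093

σ√T = 0.204·√1.5712 = 0.255709
d₁ = (ln(S/K) + (r+σ²/2)T) / (σ√T) = (ln(107.06/120.22) + (0.0608+0.204²/2)·1.5712) / 0.255709 = (-0.115934 + 0.128222) / 0.255709 = 0.048057
d₂ = d₁ − σ√T = 0.048057 − 0.255709 = -0.207652
e^{−rT} = e^{−0.0608·1.5712} = 0.908892
N(−d₁) = 0.480836,  N(−d₂) = 0.582250
Put price V = K·e^{−rT}·N(−d₂) − S·N(−d₁) = 63.620685 − 51.478253 = 12.142432
φ(d₁) = (1/√(2π))·e^{−d₁²/2} = 0.398482
ν = S·φ(d₁)·√T = 53.475093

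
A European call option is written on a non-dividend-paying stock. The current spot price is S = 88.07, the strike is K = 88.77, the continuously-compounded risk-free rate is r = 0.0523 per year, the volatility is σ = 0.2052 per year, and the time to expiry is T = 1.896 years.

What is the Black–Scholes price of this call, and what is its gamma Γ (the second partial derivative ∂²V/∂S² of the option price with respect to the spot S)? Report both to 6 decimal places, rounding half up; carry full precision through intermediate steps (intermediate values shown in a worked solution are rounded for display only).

σ√T = 0.2052·√1.896 = 0.282551
d₁ = (ln(S/K) + (r+σ²/2)T) / (σ√T) = (ln(88.07/88.77) + (0.0523+0.2052²/2)·1.896) / 0.282551 = (-0.007917 + 0.139078) / 0.282551 = 0.464205
d₂ = d₁ − σ√T = 0.464205 − 0.282551 = 0.181654
e^{−rT} = e^{−0.0523·1.896} = 0.905597
N(d₁) = 0.678750,  N(d₂) = 0.572073
Call price V = S·N(d₁) − K·e^{−rT}·N(d₂) = 59.777472 − 45.988858 = 13.788614
φ(d₁) = (1/√(2π))·e^{−d₁²/2} = 0.358194
Γ = φ(d₁) / (S·σ·√T) = 0.014394

price = 13.788614
Γ = 0.014394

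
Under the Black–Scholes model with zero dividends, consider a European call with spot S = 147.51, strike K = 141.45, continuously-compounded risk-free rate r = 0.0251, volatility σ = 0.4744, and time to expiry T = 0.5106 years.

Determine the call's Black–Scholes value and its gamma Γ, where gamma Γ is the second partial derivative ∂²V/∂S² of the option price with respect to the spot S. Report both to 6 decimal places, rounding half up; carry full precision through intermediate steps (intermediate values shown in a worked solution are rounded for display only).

σ√T = 0.4744·√0.5106 = 0.338989
d₁ = (ln(S/K) + (r+σ²/2)T) / (σ√T) = (ln(147.51/141.45) + (0.0251+0.4744²/2)·0.5106) / 0.338989 = (0.041950 + 0.070273) / 0.338989 = 0.331051
d₂ = d₁ − σ√T = 0.331051 − 0.338989 = -0.007938
e^{−rT} = e^{−0.0251·0.5106} = 0.987266
N(d₁) = 0.629697,  N(d₂) = 0.496833
Call price V = S·N(d₁) − K·e^{−rT}·N(d₂) = 92.886583 − 69.382131 = 23.504452
φ(d₁) = (1/√(2π))·e^{−d₁²/2} = 0.377670
Γ = φ(d₁) / (S·σ·√T) = 0.007553

price = 23.504452
Γ = 0.007553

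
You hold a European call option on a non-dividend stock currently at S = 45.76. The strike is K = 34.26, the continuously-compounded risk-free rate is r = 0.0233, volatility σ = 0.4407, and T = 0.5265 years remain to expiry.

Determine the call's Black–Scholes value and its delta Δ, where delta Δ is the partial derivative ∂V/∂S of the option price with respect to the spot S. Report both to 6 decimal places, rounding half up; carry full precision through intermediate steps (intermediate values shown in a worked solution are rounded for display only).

price = 13.074708
Δ = 0.865066

σ√T = 0.4407·√0.5265 = 0.319773
d₁ = (ln(S/K) + (r+σ²/2)T) / (σ√T) = (ln(45.76/34.26) + (0.0233+0.4407²/2)·0.5265) / 0.319773 = (0.289432 + 0.063395) / 0.319773 = 1.103365
d₂ = d₁ − σ√T = 1.103365 − 0.319773 = 0.783592
e^{−rT} = e^{−0.0233·0.5265} = 0.987807
N(d₁) = 0.865066,  N(d₂) = 0.783360
Call price V = S·N(d₁) − K·e^{−rT}·N(d₂) = 39.585407 − 26.510699 = 13.074708
Δ = N(d₁) = 0.865066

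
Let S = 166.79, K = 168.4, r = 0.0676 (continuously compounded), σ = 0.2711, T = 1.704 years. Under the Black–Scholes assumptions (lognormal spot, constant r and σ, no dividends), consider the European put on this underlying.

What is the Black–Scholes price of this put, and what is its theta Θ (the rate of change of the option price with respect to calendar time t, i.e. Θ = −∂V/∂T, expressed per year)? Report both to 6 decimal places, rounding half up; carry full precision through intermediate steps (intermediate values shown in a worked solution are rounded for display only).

price = 14.867048
Θ = -1.589054

σ√T = 0.2711·√1.704 = 0.353887
d₁ = (ln(S/K) + (r+σ²/2)T) / (σ√T) = (ln(166.79/168.4) + (0.0676+0.2711²/2)·1.704) / 0.353887 = (-0.009607 + 0.177808) / 0.353887 = 0.475298
d₂ = d₁ − σ√T = 0.475298 − 0.353887 = 0.121411
e^{−rT} = e^{−0.0676·1.704} = 0.891196
N(−d₁) = 0.317287,  N(−d₂) = 0.451683
Put price V = K·e^{−rT}·N(−d₂) − S·N(−d₁) = 67.787381 − 52.920333 = 14.867048
φ(d₁) = (1/√(2π))·e^{−d₁²/2} = 0.356332
Θ = −S·φ(d₁)·σ/(2√T) + r·K·e^{−rT}·N(−d₂) = −6.171481 + 4.582427 = -1.589054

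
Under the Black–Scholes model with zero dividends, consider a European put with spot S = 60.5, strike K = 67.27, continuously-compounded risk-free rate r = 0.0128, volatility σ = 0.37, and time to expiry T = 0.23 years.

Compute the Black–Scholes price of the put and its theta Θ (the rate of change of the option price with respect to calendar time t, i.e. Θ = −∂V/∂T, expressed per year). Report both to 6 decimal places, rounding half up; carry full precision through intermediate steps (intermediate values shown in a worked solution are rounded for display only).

price = 8.533757
Θ = -7.604686

σ√T = 0.37·√0.23 = 0.177446
d₁ = (ln(S/K) + (r+σ²/2)T) / (σ√T) = (ln(60.5/67.27) + (0.0128+0.37²/2)·0.23) / 0.177446 = (-0.106071 + 0.018688) / 0.177446 = -0.492452
d₂ = d₁ − σ√T = -0.492452 − 0.177446 = -0.669898
e^{−rT} = e^{−0.0128·0.23} = 0.997060
N(−d₁) = 0.688800,  N(−d₂) = 0.748538
Put price V = K·e^{−rT}·N(−d₂) − S·N(−d₁) = 50.206160 − 41.672403 = 8.533757
φ(d₁) = (1/√(2π))·e^{−d₁²/2} = 0.353386
Θ = −S·φ(d₁)·σ/(2√T) + r·K·e^{−rT}·N(−d₂) = −8.247325 + 0.642639 = -7.604686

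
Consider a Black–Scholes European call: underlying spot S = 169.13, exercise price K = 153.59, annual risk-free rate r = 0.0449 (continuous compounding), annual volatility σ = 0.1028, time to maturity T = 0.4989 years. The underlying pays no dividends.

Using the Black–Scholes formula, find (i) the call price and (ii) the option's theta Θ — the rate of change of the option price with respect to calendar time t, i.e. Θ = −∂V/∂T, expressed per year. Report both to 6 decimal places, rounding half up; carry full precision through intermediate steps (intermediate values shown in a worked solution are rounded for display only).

σ√T = 0.1028·√0.4989 = 0.072611
d₁ = (ln(S/K) + (r+σ²/2)T) / (σ√T) = (ln(169.13/153.59) + (0.0449+0.1028²/2)·0.4989) / 0.072611 = (0.096381 + 0.025037) / 0.072611 = 1.672176
d₂ = d₁ − σ√T = 1.672176 − 0.072611 = 1.599566
e^{−rT} = e^{−0.0449·0.4989} = 0.977848
N(d₁) = 0.952755,  N(d₂) = 0.945153
Call price V = S·N(d₁) − K·e^{−rT}·N(d₂) = 161.139493 − 141.950323 = 19.189170
φ(d₁) = (1/√(2π))·e^{−d₁²/2} = 0.098566
Θ = −S·φ(d₁)·σ/(2√T) − r·K·e^{−rT}·N(d₂) = −1.213125 − 6.373570 = -7.586695

price = 19.189170
Θ = -7.586695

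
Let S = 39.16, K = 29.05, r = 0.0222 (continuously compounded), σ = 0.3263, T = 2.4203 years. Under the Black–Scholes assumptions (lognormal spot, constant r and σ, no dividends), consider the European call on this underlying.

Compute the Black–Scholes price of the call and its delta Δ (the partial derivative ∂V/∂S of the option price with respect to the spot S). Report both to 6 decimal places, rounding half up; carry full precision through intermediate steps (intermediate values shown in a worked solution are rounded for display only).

price = 13.991710
Δ = 0.828424

σ√T = 0.3263·√2.4203 = 0.507635
d₁ = (ln(S/K) + (r+σ²/2)T) / (σ√T) = (ln(39.16/29.05) + (0.0222+0.3263²/2)·2.4203) / 0.507635 = (0.298637 + 0.182577) / 0.507635 = 0.947954
d₂ = d₁ − σ√T = 0.947954 − 0.507635 = 0.440319
e^{−rT} = e^{−0.0222·2.4203} = 0.947687
N(d₁) = 0.828424,  N(d₂) = 0.670147
Call price V = S·N(d₁) − K·e^{−rT}·N(d₂) = 32.441066 − 18.449356 = 13.991710
Δ = N(d₁) = 0.828424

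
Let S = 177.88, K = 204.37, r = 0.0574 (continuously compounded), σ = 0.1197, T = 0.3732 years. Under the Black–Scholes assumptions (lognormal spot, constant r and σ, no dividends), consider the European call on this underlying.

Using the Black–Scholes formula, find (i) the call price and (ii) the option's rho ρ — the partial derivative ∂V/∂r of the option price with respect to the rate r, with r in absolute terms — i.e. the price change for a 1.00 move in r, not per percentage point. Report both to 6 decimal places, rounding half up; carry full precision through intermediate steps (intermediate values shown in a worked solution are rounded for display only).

σ√T = 0.1197·√0.3732 = 0.073125
d₁ = (ln(S/K) + (r+σ²/2)T) / (σ√T) = (ln(177.88/204.37) + (0.0574+0.1197²/2)·0.3732) / 0.073125 = (-0.138823 + 0.024095) / 0.073125 = -1.568928
d₂ = d₁ − σ√T = -1.568928 − 0.073125 = -1.642053
e^{−rT} = e^{−0.0574·0.3732} = 0.978806
N(d₁) = 0.058332,  N(d₂) = 0.050290
Call price V = S·N(d₁) − K·e^{−rT}·N(d₂) = 10.376163 − 10.059850 = 0.316313
ρ = K·T·e^{−rT}·N(d₂) = 3.754336

price = 0.316313
ρ = 3.754336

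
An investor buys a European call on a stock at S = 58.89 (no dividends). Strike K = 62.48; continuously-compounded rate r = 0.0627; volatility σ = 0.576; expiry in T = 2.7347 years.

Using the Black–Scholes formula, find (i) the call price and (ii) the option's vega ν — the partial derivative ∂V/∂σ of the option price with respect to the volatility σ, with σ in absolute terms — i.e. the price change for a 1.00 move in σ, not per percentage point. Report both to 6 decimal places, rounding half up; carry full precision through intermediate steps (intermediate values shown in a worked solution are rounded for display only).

price = 23.674035
ν = 32.564940

σ√T = 0.576·√2.7347 = 0.952527
d₁ = (ln(S/K) + (r+σ²/2)T) / (σ√T) = (ln(58.89/62.48) + (0.0627+0.576²/2)·2.7347) / 0.952527 = (-0.059175 + 0.625120) / 0.952527 = 0.594150
d₂ = d₁ − σ√T = 0.594150 − 0.952527 = -0.358377
e^{−rT} = e^{−0.0627·2.7347} = 0.842429
N(d₁) = 0.723794,  N(d₂) = 0.360031
Call price V = S·N(d₁) − K·e^{−rT}·N(d₂) = 42.624244 − 18.950209 = 23.674035
φ(d₁) = (1/√(2π))·e^{−d₁²/2} = 0.334390
ν = S·φ(d₁)·√T = 32.564940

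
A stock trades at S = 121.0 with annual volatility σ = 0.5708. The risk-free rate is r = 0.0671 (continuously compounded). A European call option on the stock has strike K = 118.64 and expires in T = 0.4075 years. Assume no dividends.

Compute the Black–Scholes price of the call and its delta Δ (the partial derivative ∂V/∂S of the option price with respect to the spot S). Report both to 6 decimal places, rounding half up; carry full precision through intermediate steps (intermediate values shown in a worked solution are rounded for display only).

price = 20.011018
Δ = 0.622208

σ√T = 0.5708·√0.4075 = 0.364374
d₁ = (ln(S/K) + (r+σ²/2)T) / (σ√T) = (ln(121.0/118.64) + (0.0671+0.5708²/2)·0.4075) / 0.364374 = (0.019697 + 0.093728) / 0.364374 = 0.311285
d₂ = d₁ − σ√T = 0.311285 − 0.364374 = -0.053089
e^{−rT} = e^{−0.0671·0.4075} = 0.973027
N(d₁) = 0.622208,  N(d₂) = 0.478831
Call price V = S·N(d₁) − K·e^{−rT}·N(d₂) = 75.287190 − 55.276172 = 20.011018
Δ = N(d₁) = 0.622208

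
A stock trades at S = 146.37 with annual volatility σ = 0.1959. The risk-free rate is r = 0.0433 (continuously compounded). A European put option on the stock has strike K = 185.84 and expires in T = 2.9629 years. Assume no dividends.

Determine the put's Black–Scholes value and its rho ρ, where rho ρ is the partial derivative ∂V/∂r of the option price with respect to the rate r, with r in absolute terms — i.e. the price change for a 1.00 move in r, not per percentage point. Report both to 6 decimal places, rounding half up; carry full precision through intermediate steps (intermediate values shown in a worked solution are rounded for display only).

σ√T = 0.1959·√2.9629 = 0.337204
d₁ = (ln(S/K) + (r+σ²/2)T) / (σ√T) = (ln(146.37/185.84) + (0.0433+0.1959²/2)·2.9629) / 0.337204 = (-0.238748 + 0.185147) / 0.337204 = -0.158959
d₂ = d₁ − σ√T = -0.158959 − 0.337204 = -0.496163
e^{−rT} = e^{−0.0433·2.9629} = 0.879595
N(−d₁) = 0.563149,  N(−d₂) = 0.690110
Put price V = K·e^{−rT}·N(−d₂) − S·N(−d₁) = 112.808151 − 82.428161 = 30.379989
ρ = −K·T·e^{−rT}·N(−d₂) = -334.239269

price = 30.379989
ρ = -334.239269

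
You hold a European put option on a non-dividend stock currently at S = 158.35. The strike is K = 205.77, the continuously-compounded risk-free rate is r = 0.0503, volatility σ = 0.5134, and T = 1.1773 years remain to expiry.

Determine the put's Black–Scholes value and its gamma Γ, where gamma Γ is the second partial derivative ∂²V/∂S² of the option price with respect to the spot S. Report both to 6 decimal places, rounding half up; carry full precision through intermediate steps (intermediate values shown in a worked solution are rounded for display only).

price = 58.895154
Γ = 0.004506

σ√T = 0.5134·√1.1773 = 0.557057
d₁ = (ln(S/K) + (r+σ²/2)T) / (σ√T) = (ln(158.35/205.77) + (0.0503+0.5134²/2)·1.1773) / 0.557057 = (-0.261951 + 0.214374) / 0.557057 = -0.085408
d₂ = d₁ − σ√T = -0.085408 − 0.557057 = -0.642465
e^{−rT} = e^{−0.0503·1.1773} = 0.942501
N(−d₁) = 0.534031,  N(−d₂) = 0.739714
Put price V = K·e^{−rT}·N(−d₂) − S·N(−d₁) = 143.459024 − 84.563870 = 58.895154
φ(d₁) = (1/√(2π))·e^{−d₁²/2} = 0.397490
Γ = φ(d₁) / (S·σ·√T) = 0.004506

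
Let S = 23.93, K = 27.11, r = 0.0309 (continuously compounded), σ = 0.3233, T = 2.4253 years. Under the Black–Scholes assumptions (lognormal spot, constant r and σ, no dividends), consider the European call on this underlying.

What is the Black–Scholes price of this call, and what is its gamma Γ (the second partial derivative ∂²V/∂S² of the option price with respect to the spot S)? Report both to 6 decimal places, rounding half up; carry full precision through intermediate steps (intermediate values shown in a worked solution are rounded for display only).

price = 4.289913
Γ = 0.032727

σ√T = 0.3233·√2.4253 = 0.503487
d₁ = (ln(S/K) + (r+σ²/2)T) / (σ√T) = (ln(23.93/27.11) + (0.0309+0.3233²/2)·2.4253) / 0.503487 = (-0.124770 + 0.201691) / 0.503487 = 0.152778
d₂ = d₁ − σ√T = 0.152778 − 0.503487 = -0.350709
e^{−rT} = e^{−0.0309·2.4253} = 0.927798
N(d₁) = 0.560713,  N(d₂) = 0.362903
Call price V = S·N(d₁) − K·e^{−rT}·N(d₂) = 13.417868 − 9.127956 = 4.289913
φ(d₁) = (1/√(2π))·e^{−d₁²/2} = 0.394313
Γ = φ(d₁) / (S·σ·√T) = 0.032727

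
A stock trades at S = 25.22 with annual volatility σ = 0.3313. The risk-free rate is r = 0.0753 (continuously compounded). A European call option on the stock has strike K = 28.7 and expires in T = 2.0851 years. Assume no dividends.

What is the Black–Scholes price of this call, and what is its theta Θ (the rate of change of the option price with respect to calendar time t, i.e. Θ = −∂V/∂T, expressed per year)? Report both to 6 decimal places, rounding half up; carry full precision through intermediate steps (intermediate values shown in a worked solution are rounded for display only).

price = 5.055375
Θ = -1.895096

σ√T = 0.3313·√2.0851 = 0.478393
d₁ = (ln(S/K) + (r+σ²/2)T) / (σ√T) = (ln(25.22/28.7) + (0.0753+0.3313²/2)·2.0851) / 0.478393 = (-0.129260 + 0.271438) / 0.478393 = 0.297200
d₂ = d₁ − σ√T = 0.297200 − 0.478393 = -0.181194
e^{−rT} = e^{−0.0753·2.0851} = 0.854697
N(d₁) = 0.616843,  N(d₂) = 0.428108
Call price V = S·N(d₁) − K·e^{−rT}·N(d₂) = 15.556778 − 10.501404 = 5.055375
φ(d₁) = (1/√(2π))·e^{−d₁²/2} = 0.381707
Θ = −S·φ(d₁)·σ/(2√T) − r·K·e^{−rT}·N(d₂) = −1.104341 − 0.790756 = -1.895096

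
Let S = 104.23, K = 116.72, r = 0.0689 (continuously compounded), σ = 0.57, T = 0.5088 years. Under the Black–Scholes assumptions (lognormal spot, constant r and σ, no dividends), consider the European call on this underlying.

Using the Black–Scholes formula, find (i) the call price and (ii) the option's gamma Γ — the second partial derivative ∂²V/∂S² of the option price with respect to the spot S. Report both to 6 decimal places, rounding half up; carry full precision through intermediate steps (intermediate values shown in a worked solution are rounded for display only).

σ√T = 0.57·√0.5088 = 0.406582
d₁ = (ln(S/K) + (r+σ²/2)T) / (σ√T) = (ln(104.23/116.72) + (0.0689+0.57²/2)·0.5088) / 0.406582 = (-0.113178 + 0.117711) / 0.406582 = 0.011149
d₂ = d₁ − σ√T = 0.011149 − 0.406582 = -0.395433
e^{−rT} = e^{−0.0689·0.5088} = 0.965551
N(d₁) = 0.504448,  N(d₂) = 0.346262
Call price V = S·N(d₁) − K·e^{−rT}·N(d₂) = 52.578584 − 39.023374 = 13.555210
φ(d₁) = (1/√(2π))·e^{−d₁²/2} = 0.398917
Γ = φ(d₁) / (S·σ·√T) = 0.009413

price = 13.555210
Γ = 0.009413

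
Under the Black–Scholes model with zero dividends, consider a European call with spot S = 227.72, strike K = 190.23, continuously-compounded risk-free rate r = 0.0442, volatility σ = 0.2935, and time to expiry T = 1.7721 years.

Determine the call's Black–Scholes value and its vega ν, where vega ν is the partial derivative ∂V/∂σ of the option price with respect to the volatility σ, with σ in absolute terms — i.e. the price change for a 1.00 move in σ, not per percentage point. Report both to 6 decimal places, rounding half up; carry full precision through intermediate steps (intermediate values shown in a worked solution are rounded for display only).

price = 63.627638
ν = 83.821996

σ√T = 0.2935·√1.7721 = 0.390708
d₁ = (ln(S/K) + (r+σ²/2)T) / (σ√T) = (ln(227.72/190.23) + (0.0442+0.2935²/2)·1.7721) / 0.390708 = (0.179883 + 0.154653) / 0.390708 = 0.856231
d₂ = d₁ − σ√T = 0.856231 − 0.390708 = 0.465523
e^{−rT} = e^{−0.0442·1.7721} = 0.924662
N(d₁) = 0.804065,  N(d₂) = 0.679221
Call price V = S·N(d₁) − K·e^{−rT}·N(d₂) = 183.101658 − 119.474019 = 63.627638
φ(d₁) = (1/√(2π))·e^{−d₁²/2} = 0.276511
ν = S·φ(d₁)·√T = 83.821996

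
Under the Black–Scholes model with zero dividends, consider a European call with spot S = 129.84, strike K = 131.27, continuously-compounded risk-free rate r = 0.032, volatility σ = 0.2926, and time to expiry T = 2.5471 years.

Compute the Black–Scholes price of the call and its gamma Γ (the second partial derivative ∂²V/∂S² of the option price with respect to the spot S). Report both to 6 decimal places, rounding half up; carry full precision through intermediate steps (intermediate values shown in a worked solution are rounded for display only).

price = 27.835796
Γ = 0.006111

σ√T = 0.2926·√2.5471 = 0.466979
d₁ = (ln(S/K) + (r+σ²/2)T) / (σ√T) = (ln(129.84/131.27) + (0.032+0.2926²/2)·2.5471) / 0.466979 = (-0.010953 + 0.190542) / 0.466979 = 0.384575
d₂ = d₁ − σ√T = 0.384575 − 0.466979 = -0.082404
e^{−rT} = e^{−0.032·2.5471} = 0.921726
N(d₁) = 0.649724,  N(d₂) = 0.467163
Call price V = S·N(d₁) − K·e^{−rT}·N(d₂) = 84.360153 − 56.524357 = 27.835796
φ(d₁) = (1/√(2π))·e^{−d₁²/2} = 0.370505
Γ = φ(d₁) / (S·σ·√T) = 0.006111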